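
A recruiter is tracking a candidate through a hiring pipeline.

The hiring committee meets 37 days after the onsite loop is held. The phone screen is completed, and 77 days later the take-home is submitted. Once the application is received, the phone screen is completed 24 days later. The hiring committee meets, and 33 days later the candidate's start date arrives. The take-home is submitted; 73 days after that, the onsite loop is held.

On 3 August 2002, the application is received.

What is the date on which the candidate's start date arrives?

4 April 2003

The application is received: Aug 3, 2002.
The phone screen is completed: Aug 3, 2002 + 24 days = Aug 27, 2002.
The take-home is submitted: Aug 27, 2002 + 77 days = Nov 12, 2002.
The onsite loop is held: Nov 12, 2002 + 73 days = Jan 24, 2003.
The hiring committee meets: Jan 24, 2003 + 37 days = Mar 2, 2003.
The candidate's start date arrives: Mar 2, 2003 + 33 days = Apr 4, 2003.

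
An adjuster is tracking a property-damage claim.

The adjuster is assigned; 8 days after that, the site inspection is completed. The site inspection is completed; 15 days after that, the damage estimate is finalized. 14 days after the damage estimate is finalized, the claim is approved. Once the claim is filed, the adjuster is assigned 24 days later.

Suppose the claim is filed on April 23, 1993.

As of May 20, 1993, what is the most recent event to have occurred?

The adjuster is assigned

The claim is filed: Apr 23, 1993.
The adjuster is assigned: Apr 23, 1993 + 24 days = May 17, 1993.
The site inspection is completed: May 17, 1993 + 8 days = May 25, 1993.
The damage estimate is finalized: May 25, 1993 + 15 days = Jun 9, 1993.
The claim is approved: Jun 9, 1993 + 14 days = Jun 23, 1993.
May 20, 1993 falls between when the adjuster is assigned (May 17, 1993) and when the site inspection is completed (May 25, 1993).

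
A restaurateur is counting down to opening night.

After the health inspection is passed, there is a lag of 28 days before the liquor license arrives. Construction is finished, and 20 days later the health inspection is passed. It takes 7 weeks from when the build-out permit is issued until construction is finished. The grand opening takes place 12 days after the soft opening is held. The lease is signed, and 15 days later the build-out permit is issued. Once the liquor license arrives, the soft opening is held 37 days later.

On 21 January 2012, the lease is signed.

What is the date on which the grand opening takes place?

30 June 2012

The lease is signed: Jan 21, 2012.
The build-out permit is issued: Jan 21, 2012 + 15 days = Feb 5, 2012.
Construction is finished: Feb 5, 2012 + 7 weeks = Mar 25, 2012.
The health inspection is passed: Mar 25, 2012 + 20 days = Apr 14, 2012.
The liquor license arrives: Apr 14, 2012 + 28 days = May 12, 2012.
The soft opening is held: May 12, 2012 + 37 days = Jun 18, 2012.
The grand opening takes place: Jun 18, 2012 + 12 days = Jun 30, 2012.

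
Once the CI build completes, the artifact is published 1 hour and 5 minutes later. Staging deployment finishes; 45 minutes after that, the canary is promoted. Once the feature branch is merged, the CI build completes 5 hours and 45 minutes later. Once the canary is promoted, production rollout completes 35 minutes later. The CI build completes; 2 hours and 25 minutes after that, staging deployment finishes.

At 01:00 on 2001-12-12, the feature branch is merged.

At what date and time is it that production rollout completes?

The feature branch is merged: 01:00 Dec 12, 2001.
The CI build completes: 01:00 Dec 12, 2001 + 5h45m = 06:45 Dec 12, 2001.
Staging deployment finishes: 06:45 Dec 12, 2001 + 2h25m = 09:10 Dec 12, 2001.
The canary is promoted: 09:10 Dec 12, 2001 + 45m = 09:55 Dec 12, 2001.
Production rollout completes: 09:55 Dec 12, 2001 + 35m = 10:30 Dec 12, 2001.

10:30 on 2001-12-12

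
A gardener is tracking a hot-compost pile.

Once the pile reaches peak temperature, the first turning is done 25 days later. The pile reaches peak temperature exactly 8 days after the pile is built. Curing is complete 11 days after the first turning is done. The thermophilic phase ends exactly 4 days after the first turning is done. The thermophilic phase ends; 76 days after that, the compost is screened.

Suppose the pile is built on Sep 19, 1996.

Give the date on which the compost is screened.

Jan 10, 1997

The pile is built: Sep 19, 1996.
The pile reaches peak temperature: Sep 19, 1996 + 8 days = Sep 27, 1996.
The first turning is done: Sep 27, 1996 + 25 days = Oct 22, 1996.
The thermophilic phase ends: Oct 22, 1996 + 4 days = Oct 26, 1996.
The compost is screened: Oct 26, 1996 + 76 days = Jan 10, 1997.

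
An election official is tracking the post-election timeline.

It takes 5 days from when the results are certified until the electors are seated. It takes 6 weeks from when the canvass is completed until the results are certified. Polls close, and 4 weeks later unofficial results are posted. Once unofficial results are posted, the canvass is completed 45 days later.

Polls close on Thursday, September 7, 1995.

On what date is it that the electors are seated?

Friday, January 5, 1996

Polls close: Sep 7, 1995.
Unofficial results are posted: Sep 7, 1995 + 4 weeks = Oct 5, 1995.
The canvass is completed: Oct 5, 1995 + 45 days = Nov 19, 1995.
The results are certified: Nov 19, 1995 + 6 weeks = Dec 31, 1995.
The electors are seated: Dec 31, 1995 + 5 days = Jan 5, 1996.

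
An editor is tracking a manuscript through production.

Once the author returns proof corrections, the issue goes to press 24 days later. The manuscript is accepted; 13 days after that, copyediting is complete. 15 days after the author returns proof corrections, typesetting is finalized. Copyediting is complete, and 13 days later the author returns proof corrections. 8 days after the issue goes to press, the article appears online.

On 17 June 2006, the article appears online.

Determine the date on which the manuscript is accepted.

20 April 2006

The article appears online: Jun 17, 2006.
The issue goes to press: Jun 17, 2006 − 8 days = Jun 9, 2006.
The author returns proof corrections: Jun 9, 2006 − 24 days = May 16, 2006.
Copyediting is complete: May 16, 2006 − 13 days = May 3, 2006.
The manuscript is accepted: May 3, 2006 − 13 days = Apr 20, 2006.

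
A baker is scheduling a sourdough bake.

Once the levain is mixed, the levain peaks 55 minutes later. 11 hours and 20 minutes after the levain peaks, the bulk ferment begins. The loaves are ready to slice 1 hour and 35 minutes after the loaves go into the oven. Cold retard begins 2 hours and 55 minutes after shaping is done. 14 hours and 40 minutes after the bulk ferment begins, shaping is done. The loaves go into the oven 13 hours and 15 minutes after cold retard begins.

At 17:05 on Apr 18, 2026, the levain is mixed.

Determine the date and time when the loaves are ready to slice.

13:45 on Apr 20, 2026

The levain is mixed: 17:05 Apr 18, 2026.
The levain peaks: 17:05 Apr 18, 2026 + 55m = 18:00 Apr 18, 2026.
The bulk ferment begins: 18:00 Apr 18, 2026 + 11h20m = 05:20 Apr 19, 2026.
Shaping is done: 05:20 Apr 19, 2026 + 14h40m = 20:00 Apr 19, 2026.
Cold retard begins: 20:00 Apr 19, 2026 + 2h55m = 22:55 Apr 19, 2026.
The loaves go into the oven: 22:55 Apr 19, 2026 + 13h15m = 12:10 Apr 20, 2026.
The loaves are ready to slice: 12:10 Apr 20, 2026 + 1h35m = 13:45 Apr 20, 2026.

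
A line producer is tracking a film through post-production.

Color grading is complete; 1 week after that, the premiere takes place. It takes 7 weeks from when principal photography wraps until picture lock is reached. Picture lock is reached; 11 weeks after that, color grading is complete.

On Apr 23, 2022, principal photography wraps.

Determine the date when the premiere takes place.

Principal photography wraps: Apr 23, 2022.
Picture lock is reached: Apr 23, 2022 + 7 weeks = Jun 11, 2022.
Color grading is complete: Jun 11, 2022 + 11 weeks = Aug 27, 2022.
The premiere takes place: Aug 27, 2022 + 1 week = Sep 3, 2022.

Sep 3, 2022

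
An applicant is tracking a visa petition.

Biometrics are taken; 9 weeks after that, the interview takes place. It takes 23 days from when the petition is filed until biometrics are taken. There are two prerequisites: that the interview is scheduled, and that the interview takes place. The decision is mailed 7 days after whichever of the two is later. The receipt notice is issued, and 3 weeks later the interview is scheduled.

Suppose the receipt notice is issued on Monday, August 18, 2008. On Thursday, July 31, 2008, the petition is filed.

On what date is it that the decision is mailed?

Saturday, November 1, 2008

The receipt notice is issued: Aug 18, 2008.
The interview is scheduled: Aug 18, 2008 + 3 weeks = Sep 8, 2008.
The petition is filed: Jul 31, 2008.
Biometrics are taken: Jul 31, 2008 + 23 days = Aug 23, 2008.
The interview takes place: Aug 23, 2008 + 9 weeks = Oct 25, 2008.
Both prerequisites met — the interview is scheduled (Sep 8, 2008), the interview takes place (Oct 25, 2008); the later is Oct 25, 2008.
The decision is mailed: Oct 25, 2008 + 7 days = Nov 1, 2008.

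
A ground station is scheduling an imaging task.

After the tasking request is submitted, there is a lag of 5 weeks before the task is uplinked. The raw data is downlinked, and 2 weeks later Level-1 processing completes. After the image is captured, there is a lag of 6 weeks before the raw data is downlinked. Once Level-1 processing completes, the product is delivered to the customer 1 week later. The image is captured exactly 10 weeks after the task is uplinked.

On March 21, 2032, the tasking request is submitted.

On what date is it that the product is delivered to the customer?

The tasking request is submitted: Mar 21, 2032.
The task is uplinked: Mar 21, 2032 + 5 weeks = Apr 25, 2032.
The image is captured: Apr 25, 2032 + 10 weeks = Jul 4, 2032.
The raw data is downlinked: Jul 4, 2032 + 6 weeks = Aug 15, 2032.
Level-1 processing completes: Aug 15, 2032 + 2 weeks = Aug 29, 2032.
The product is delivered to the customer: Aug 29, 2032 + 1 week = Sep 5, 2032.

September 5, 2032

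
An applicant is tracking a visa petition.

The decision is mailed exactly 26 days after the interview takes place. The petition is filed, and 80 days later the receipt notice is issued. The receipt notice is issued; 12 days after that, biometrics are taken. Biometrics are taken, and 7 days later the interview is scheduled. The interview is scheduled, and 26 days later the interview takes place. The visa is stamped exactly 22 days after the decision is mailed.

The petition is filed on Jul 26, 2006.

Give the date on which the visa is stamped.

The petition is filed: Jul 26, 2006.
The receipt notice is issued: Jul 26, 2006 + 80 days = Oct 14, 2006.
Biometrics are taken: Oct 14, 2006 + 12 days = Oct 26, 2006.
The interview is scheduled: Oct 26, 2006 + 7 days = Nov 2, 2006.
The interview takes place: Nov 2, 2006 + 26 days = Nov 28, 2006.
The decision is mailed: Nov 28, 2006 + 26 days = Dec 24, 2006.
The visa is stamped: Dec 24, 2006 + 22 days = Jan 15, 2007.

Jan 15, 2007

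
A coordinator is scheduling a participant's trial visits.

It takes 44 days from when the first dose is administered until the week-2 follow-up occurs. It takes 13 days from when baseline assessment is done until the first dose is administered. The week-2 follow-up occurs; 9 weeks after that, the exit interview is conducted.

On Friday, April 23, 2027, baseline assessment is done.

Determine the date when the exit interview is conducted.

Saturday, August 21, 2027

Baseline assessment is done: Apr 23, 2027.
The first dose is administered: Apr 23, 2027 + 13 days = May 6, 2027.
The week-2 follow-up occurs: May 6, 2027 + 44 days = Jun 19, 2027.
The exit interview is conducted: Jun 19, 2027 + 9 weeks = Aug 21, 2027.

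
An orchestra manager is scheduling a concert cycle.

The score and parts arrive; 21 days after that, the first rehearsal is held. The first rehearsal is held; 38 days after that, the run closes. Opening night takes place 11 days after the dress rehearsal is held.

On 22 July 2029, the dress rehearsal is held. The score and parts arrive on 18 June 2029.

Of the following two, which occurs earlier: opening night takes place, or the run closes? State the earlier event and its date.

Opening night takes place — 2 August 2029

The dress rehearsal is held: Jul 22, 2029.
Opening night takes place: Jul 22, 2029 + 11 days = Aug 2, 2029.
The score and parts arrive: Jun 18, 2029.
The first rehearsal is held: Jun 18, 2029 + 21 days = Jul 9, 2029.
The run closes: Jul 9, 2029 + 38 days = Aug 16, 2029.
Comparing: opening night takes place on Aug 2, 2029 vs the run closes on Aug 16, 2029. Earlier: opening night takes place.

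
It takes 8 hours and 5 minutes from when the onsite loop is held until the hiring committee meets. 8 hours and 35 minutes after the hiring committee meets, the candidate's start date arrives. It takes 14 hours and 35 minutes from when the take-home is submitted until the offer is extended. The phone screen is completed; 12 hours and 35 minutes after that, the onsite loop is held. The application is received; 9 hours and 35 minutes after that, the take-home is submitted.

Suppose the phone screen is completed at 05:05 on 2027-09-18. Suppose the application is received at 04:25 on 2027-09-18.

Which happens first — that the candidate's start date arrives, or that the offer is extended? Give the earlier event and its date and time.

The phone screen is completed: 05:05 Sep 18, 2027.
The onsite loop is held: 05:05 Sep 18, 2027 + 12h35m = 17:40 Sep 18, 2027.
The hiring committee meets: 17:40 Sep 18, 2027 + 8h05m = 01:45 Sep 19, 2027.
The candidate's start date arrives: 01:45 Sep 19, 2027 + 8h35m = 10:20 Sep 19, 2027.
The application is received: 04:25 Sep 18, 2027.
The take-home is submitted: 04:25 Sep 18, 2027 + 9h35m = 14:00 Sep 18, 2027.
The offer is extended: 14:00 Sep 18, 2027 + 14h35m = 04:35 Sep 19, 2027.
Comparing: the candidate's start date arrives at 10:20 Sep 19, 2027 vs the offer is extended at 04:35 Sep 19, 2027. Earlier: the offer is extended.

The offer is extended — 04:35 on 2027-09-19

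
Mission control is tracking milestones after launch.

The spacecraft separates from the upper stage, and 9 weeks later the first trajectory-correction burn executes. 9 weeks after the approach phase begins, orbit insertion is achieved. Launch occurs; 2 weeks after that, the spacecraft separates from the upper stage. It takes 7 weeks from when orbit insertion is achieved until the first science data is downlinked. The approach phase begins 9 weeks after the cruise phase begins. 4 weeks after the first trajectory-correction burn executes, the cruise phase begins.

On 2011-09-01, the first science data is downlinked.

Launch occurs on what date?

The first science data is downlinked: Sep 1, 2011.
Orbit insertion is achieved: Sep 1, 2011 − 7 weeks = Jul 14, 2011.
The approach phase begins: Jul 14, 2011 − 9 weeks = May 12, 2011.
The cruise phase begins: May 12, 2011 − 9 weeks = Mar 10, 2011.
The first trajectory-correction burn executes: Mar 10, 2011 − 4 weeks = Feb 10, 2011.
The spacecraft separates from the upper stage: Feb 10, 2011 − 9 weeks = Dec 9, 2010.
Launch occurs: Dec 9, 2010 − 2 weeks = Nov 25, 2010.

2010-11-25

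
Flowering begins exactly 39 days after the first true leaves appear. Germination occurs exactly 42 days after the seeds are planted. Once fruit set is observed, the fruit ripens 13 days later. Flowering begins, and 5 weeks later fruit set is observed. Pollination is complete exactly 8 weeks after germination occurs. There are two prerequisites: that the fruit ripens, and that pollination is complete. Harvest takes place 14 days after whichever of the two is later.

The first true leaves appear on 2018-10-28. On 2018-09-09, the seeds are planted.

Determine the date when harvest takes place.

The first true leaves appear: Oct 28, 2018.
Flowering begins: Oct 28, 2018 + 39 days = Dec 6, 2018.
Fruit set is observed: Dec 6, 2018 + 5 weeks = Jan 10, 2019.
The fruit ripens: Jan 10, 2019 + 13 days = Jan 23, 2019.
The seeds are planted: Sep 9, 2018.
Germination occurs: Sep 9, 2018 + 42 days = Oct 21, 2018.
Pollination is complete: Oct 21, 2018 + 8 weeks = Dec 16, 2018.
Both prerequisites met — the fruit ripens (Jan 23, 2019), pollination is complete (Dec 16, 2018); the later is Jan 23, 2019.
Harvest takes place: Jan 23, 2019 + 14 days = Feb 6, 2019.

2019-02-06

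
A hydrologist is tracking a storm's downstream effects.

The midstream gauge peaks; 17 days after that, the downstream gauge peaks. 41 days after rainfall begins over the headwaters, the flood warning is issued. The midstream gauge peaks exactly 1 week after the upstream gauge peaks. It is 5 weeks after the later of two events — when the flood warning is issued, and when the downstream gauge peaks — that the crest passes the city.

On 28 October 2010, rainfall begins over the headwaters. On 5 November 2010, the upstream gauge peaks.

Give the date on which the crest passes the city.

Rainfall begins over the headwaters: Oct 28, 2010.
The flood warning is issued: Oct 28, 2010 + 41 days = Dec 8, 2010.
The upstream gauge peaks: Nov 5, 2010.
The midstream gauge peaks: Nov 5, 2010 + 1 week = Nov 12, 2010.
The downstream gauge peaks: Nov 12, 2010 + 17 days = Nov 29, 2010.
Both prerequisites met — the flood warning is issued (Dec 8, 2010), the downstream gauge peaks (Nov 29, 2010); the later is Dec 8, 2010.
The crest passes the city: Dec 8, 2010 + 5 weeks = Jan 12, 2011.

12 January 2011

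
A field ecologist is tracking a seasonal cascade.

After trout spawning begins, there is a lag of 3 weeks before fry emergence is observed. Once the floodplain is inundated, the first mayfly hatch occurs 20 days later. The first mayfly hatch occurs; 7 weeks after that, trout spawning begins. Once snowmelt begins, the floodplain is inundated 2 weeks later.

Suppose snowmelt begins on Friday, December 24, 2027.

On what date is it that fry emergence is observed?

Thursday, April 6, 2028

Snowmelt begins: Dec 24, 2027.
The floodplain is inundated: Dec 24, 2027 + 2 weeks = Jan 7, 2028.
The first mayfly hatch occurs: Jan 7, 2028 + 20 days = Jan 27, 2028.
Trout spawning begins: Jan 27, 2028 + 7 weeks = Mar 16, 2028.
Fry emergence is observed: Mar 16, 2028 + 3 weeks = Apr 6, 2028.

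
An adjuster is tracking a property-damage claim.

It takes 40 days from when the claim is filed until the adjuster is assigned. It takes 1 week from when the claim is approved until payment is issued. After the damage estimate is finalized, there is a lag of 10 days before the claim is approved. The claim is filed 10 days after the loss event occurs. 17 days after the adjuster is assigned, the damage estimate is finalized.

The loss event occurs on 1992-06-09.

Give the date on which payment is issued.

The loss event occurs: Jun 9, 1992.
The claim is filed: Jun 9, 1992 + 10 days = Jun 19, 1992.
The adjuster is assigned: Jun 19, 1992 + 40 days = Jul 29, 1992.
The damage estimate is finalized: Jul 29, 1992 + 17 days = Aug 15, 1992.
The claim is approved: Aug 15, 1992 + 10 days = Aug 25, 1992.
Payment is issued: Aug 25, 1992 + 1 week = Sep 1, 1992.

1992-09-01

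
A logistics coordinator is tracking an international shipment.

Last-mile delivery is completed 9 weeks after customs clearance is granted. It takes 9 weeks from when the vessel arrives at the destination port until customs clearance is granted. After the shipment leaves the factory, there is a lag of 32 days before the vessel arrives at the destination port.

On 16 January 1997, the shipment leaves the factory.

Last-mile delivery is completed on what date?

23 June 1997

The shipment leaves the factory: Jan 16, 1997.
The vessel arrives at the destination port: Jan 16, 1997 + 32 days = Feb 17, 1997.
Customs clearance is granted: Feb 17, 1997 + 9 weeks = Apr 21, 1997.
Last-mile delivery is completed: Apr 21, 1997 + 9 weeks = Jun 23, 1997.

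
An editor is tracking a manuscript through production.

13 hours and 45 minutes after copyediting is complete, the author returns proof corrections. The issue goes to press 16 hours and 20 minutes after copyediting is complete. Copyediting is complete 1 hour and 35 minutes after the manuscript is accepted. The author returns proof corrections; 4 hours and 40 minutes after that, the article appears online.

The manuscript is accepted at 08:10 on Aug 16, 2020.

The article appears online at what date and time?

The manuscript is accepted: 08:10 Aug 16, 2020.
Copyediting is complete: 08:10 Aug 16, 2020 + 1h35m = 09:45 Aug 16, 2020.
The author returns proof corrections: 09:45 Aug 16, 2020 + 13h45m = 23:30 Aug 16, 2020.
The article appears online: 23:30 Aug 16, 2020 + 4h40m = 04:10 Aug 17, 2020.

04:10 on Aug 17, 2020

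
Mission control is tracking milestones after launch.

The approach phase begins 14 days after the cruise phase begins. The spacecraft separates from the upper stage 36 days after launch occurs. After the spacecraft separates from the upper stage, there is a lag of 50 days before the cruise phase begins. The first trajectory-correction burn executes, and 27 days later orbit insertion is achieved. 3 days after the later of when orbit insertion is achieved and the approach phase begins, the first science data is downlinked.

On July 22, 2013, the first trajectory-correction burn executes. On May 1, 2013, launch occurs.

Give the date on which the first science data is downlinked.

The first trajectory-correction burn executes: Jul 22, 2013.
Orbit insertion is achieved: Jul 22, 2013 + 27 days = Aug 18, 2013.
Launch occurs: May 1, 2013.
The spacecraft separates from the upper stage: May 1, 2013 + 36 days = Jun 6, 2013.
The cruise phase begins: Jun 6, 2013 + 50 days = Jul 26, 2013.
The approach phase begins: Jul 26, 2013 + 14 days = Aug 9, 2013.
Both prerequisites met — orbit insertion is achieved (Aug 18, 2013), the approach phase begins (Aug 9, 2013); the later is Aug 18, 2013.
The first science data is downlinked: Aug 18, 2013 + 3 days = Aug 21, 2013.

August 21, 2013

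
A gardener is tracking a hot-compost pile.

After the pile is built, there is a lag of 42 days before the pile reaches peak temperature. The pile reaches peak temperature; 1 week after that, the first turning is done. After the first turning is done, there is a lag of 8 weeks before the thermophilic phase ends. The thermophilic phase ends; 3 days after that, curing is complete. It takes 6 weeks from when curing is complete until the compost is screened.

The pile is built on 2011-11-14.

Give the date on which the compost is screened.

The pile is built: Nov 14, 2011.
The pile reaches peak temperature: Nov 14, 2011 + 42 days = Dec 26, 2011.
The first turning is done: Dec 26, 2011 + 1 week = Jan 2, 2012.
The thermophilic phase ends: Jan 2, 2012 + 8 weeks = Feb 27, 2012.
Curing is complete: Feb 27, 2012 + 3 days = Mar 1, 2012.
The compost is screened: Mar 1, 2012 + 6 weeks = Apr 12, 2012.

2012-04-12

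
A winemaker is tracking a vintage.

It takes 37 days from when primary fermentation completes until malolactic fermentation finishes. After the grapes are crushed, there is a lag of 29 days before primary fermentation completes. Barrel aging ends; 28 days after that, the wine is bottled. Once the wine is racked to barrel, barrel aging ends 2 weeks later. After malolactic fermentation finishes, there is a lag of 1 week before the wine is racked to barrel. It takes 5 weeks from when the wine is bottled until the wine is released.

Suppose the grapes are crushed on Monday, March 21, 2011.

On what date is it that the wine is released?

The grapes are crushed: Mar 21, 2011.
Primary fermentation completes: Mar 21, 2011 + 29 days = Apr 19, 2011.
Malolactic fermentation finishes: Apr 19, 2011 + 37 days = May 26, 2011.
The wine is racked to barrel: May 26, 2011 + 1 week = Jun 2, 2011.
Barrel aging ends: Jun 2, 2011 + 2 weeks = Jun 16, 2011.
The wine is bottled: Jun 16, 2011 + 28 days = Jul 14, 2011.
The wine is released: Jul 14, 2011 + 5 weeks = Aug 18, 2011.

Thursday, August 18, 2011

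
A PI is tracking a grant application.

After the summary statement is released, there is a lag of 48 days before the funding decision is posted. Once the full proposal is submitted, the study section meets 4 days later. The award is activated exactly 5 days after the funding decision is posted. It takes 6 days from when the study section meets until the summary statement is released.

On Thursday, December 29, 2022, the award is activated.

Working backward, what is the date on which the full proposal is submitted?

Thursday, October 27, 2022

The award is activated: Dec 29, 2022.
The funding decision is posted: Dec 29, 2022 − 5 days = Dec 24, 2022.
The summary statement is released: Dec 24, 2022 − 48 days = Nov 6, 2022.
The study section meets: Nov 6, 2022 − 6 days = Oct 31, 2022.
The full proposal is submitted: Oct 31, 2022 − 4 days = Oct 27, 2022.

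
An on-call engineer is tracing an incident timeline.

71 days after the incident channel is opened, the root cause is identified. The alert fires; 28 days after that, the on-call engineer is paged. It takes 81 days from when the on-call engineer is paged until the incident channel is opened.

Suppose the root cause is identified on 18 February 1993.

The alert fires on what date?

The root cause is identified: Feb 18, 1993.
The incident channel is opened: Feb 18, 1993 − 71 days = Dec 9, 1992.
The on-call engineer is paged: Dec 9, 1992 − 81 days = Sep 19, 1992.
The alert fires: Sep 19, 1992 − 28 days = Aug 22, 1992.

22 August 1992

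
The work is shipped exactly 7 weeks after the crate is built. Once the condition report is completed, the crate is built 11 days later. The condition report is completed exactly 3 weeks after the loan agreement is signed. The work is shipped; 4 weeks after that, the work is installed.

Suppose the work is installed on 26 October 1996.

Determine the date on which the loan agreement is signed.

The work is installed: Oct 26, 1996.
The work is shipped: Oct 26, 1996 − 4 weeks = Sep 28, 1996.
The crate is built: Sep 28, 1996 − 7 weeks = Aug 10, 1996.
The condition report is completed: Aug 10, 1996 − 11 days = Jul 30, 1996.
The loan agreement is signed: Jul 30, 1996 − 3 weeks = Jul 9, 1996.

9 July 1996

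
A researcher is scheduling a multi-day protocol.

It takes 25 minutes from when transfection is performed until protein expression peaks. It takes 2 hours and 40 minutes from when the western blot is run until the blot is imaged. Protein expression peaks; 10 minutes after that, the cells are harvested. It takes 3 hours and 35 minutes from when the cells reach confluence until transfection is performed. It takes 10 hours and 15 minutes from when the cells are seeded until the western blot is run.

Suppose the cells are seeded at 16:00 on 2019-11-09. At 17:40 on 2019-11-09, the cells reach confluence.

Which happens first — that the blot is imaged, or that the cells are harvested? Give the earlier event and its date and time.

The cells are seeded: 16:00 Nov 9, 2019.
The western blot is run: 16:00 Nov 9, 2019 + 10h15m = 02:15 Nov 10, 2019.
The blot is imaged: 02:15 Nov 10, 2019 + 2h40m = 04:55 Nov 10, 2019.
The cells reach confluence: 17:40 Nov 9, 2019.
Transfection is performed: 17:40 Nov 9, 2019 + 3h35m = 21:15 Nov 9, 2019.
Protein expression peaks: 21:15 Nov 9, 2019 + 25m = 21:40 Nov 9, 2019.
The cells are harvested: 21:40 Nov 9, 2019 + 10m = 21:50 Nov 9, 2019.
Comparing: the blot is imaged at 04:55 Nov 10, 2019 vs the cells are harvested at 21:50 Nov 9, 2019. Earlier: the cells are harvested.

The cells are harvested — 21:50 on 2019-11-09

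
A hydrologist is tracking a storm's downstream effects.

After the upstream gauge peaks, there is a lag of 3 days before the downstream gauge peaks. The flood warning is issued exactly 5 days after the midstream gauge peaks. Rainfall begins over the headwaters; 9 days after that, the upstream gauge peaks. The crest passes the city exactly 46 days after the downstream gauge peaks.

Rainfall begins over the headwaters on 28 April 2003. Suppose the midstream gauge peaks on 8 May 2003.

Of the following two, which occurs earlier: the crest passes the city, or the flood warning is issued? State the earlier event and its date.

Rainfall begins over the headwaters: Apr 28, 2003.
The upstream gauge peaks: Apr 28, 2003 + 9 days = May 7, 2003.
The downstream gauge peaks: May 7, 2003 + 3 days = May 10, 2003.
The crest passes the city: May 10, 2003 + 46 days = Jun 25, 2003.
The midstream gauge peaks: May 8, 2003.
The flood warning is issued: May 8, 2003 + 5 days = May 13, 2003.
Comparing: the crest passes the city on Jun 25, 2003 vs the flood warning is issued on May 13, 2003. Earlier: the flood warning is issued.

The flood warning is issued — 13 May 2003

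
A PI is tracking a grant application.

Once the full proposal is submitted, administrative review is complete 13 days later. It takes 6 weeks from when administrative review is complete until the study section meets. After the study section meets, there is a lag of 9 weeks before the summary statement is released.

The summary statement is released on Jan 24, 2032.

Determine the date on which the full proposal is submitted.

Sep 28, 2031

The summary statement is released: Jan 24, 2032.
The study section meets: Jan 24, 2032 − 9 weeks = Nov 22, 2031.
Administrative review is complete: Nov 22, 2031 − 6 weeks = Oct 11, 2031.
The full proposal is submitted: Oct 11, 2031 − 13 days = Sep 28, 2031.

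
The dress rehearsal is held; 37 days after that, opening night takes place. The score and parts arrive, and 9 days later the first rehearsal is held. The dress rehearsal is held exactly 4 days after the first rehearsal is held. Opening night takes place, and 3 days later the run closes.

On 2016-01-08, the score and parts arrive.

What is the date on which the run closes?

The score and parts arrive: Jan 8, 2016.
The first rehearsal is held: Jan 8, 2016 + 9 days = Jan 17, 2016.
The dress rehearsal is held: Jan 17, 2016 + 4 days = Jan 21, 2016.
Opening night takes place: Jan 21, 2016 + 37 days = Feb 27, 2016.
The run closes: Feb 27, 2016 + 3 days = Mar 1, 2016.

2016-03-01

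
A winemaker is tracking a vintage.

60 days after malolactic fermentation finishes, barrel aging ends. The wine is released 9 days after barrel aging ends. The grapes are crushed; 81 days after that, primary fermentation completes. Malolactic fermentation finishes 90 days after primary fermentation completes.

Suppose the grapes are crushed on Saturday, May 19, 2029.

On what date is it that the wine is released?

Monday, January 14, 2030

The grapes are crushed: May 19, 2029.
Primary fermentation completes: May 19, 2029 + 81 days = Aug 8, 2029.
Malolactic fermentation finishes: Aug 8, 2029 + 90 days = Nov 6, 2029.
Barrel aging ends: Nov 6, 2029 + 60 days = Jan 5, 2030.
The wine is released: Jan 5, 2030 + 9 days = Jan 14, 2030.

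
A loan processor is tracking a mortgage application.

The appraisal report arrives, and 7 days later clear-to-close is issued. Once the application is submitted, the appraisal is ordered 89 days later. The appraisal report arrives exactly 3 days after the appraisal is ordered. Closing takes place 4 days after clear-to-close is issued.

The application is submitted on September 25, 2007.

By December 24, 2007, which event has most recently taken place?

The application is submitted: Sep 25, 2007.
The appraisal is ordered: Sep 25, 2007 + 89 days = Dec 23, 2007.
The appraisal report arrives: Dec 23, 2007 + 3 days = Dec 26, 2007.
Clear-to-close is issued: Dec 26, 2007 + 7 days = Jan 2, 2008.
Closing takes place: Jan 2, 2008 + 4 days = Jan 6, 2008.
Dec 24, 2007 falls between when the appraisal is ordered (Dec 23, 2007) and when the appraisal report arrives (Dec 26, 2007).

The appraisal is ordered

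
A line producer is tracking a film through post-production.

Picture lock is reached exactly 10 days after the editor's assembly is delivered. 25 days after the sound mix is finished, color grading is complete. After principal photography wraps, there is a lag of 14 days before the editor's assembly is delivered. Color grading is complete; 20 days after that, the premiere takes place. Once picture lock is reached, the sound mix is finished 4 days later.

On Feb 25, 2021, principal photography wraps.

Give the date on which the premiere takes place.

May 9, 2021

Principal photography wraps: Feb 25, 2021.
The editor's assembly is delivered: Feb 25, 2021 + 14 days = Mar 11, 2021.
Picture lock is reached: Mar 11, 2021 + 10 days = Mar 21, 2021.
The sound mix is finished: Mar 21, 2021 + 4 days = Mar 25, 2021.
Color grading is complete: Mar 25, 2021 + 25 days = Apr 19, 2021.
The premiere takes place: Apr 19, 2021 + 20 days = May 9, 2021.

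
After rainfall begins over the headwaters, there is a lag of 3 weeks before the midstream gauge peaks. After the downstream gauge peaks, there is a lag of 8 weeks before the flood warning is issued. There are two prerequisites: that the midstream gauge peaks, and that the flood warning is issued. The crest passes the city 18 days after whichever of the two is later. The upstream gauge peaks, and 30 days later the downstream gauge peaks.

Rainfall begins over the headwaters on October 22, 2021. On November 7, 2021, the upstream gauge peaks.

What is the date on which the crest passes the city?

February 19, 2022

Rainfall begins over the headwaters: Oct 22, 2021.
The midstream gauge peaks: Oct 22, 2021 + 3 weeks = Nov 12, 2021.
The upstream gauge peaks: Nov 7, 2021.
The downstream gauge peaks: Nov 7, 2021 + 30 days = Dec 7, 2021.
The flood warning is issued: Dec 7, 2021 + 8 weeks = Feb 1, 2022.
Both prerequisites met — the midstream gauge peaks (Nov 12, 2021), the flood warning is issued (Feb 1, 2022); the later is Feb 1, 2022.
The crest passes the city: Feb 1, 2022 + 18 days = Feb 19, 2022.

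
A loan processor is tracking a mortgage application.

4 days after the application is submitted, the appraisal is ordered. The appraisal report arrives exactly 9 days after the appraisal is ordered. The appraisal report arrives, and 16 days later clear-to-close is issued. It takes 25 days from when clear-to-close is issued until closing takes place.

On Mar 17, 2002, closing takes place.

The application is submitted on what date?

Closing takes place: Mar 17, 2002.
Clear-to-close is issued: Mar 17, 2002 − 25 days = Feb 20, 2002.
The appraisal report arrives: Feb 20, 2002 − 16 days = Feb 4, 2002.
The appraisal is ordered: Feb 4, 2002 − 9 days = Jan 26, 2002.
The application is submitted: Jan 26, 2002 − 4 days = Jan 22, 2002.

Jan 22, 2002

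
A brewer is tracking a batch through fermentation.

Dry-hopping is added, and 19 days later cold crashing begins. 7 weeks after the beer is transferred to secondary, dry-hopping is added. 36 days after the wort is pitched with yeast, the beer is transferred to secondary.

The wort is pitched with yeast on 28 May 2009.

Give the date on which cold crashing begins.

9 September 2009

The wort is pitched with yeast: May 28, 2009.
The beer is transferred to secondary: May 28, 2009 + 36 days = Jul 3, 2009.
Dry-hopping is added: Jul 3, 2009 + 7 weeks = Aug 21, 2009.
Cold crashing begins: Aug 21, 2009 + 19 days = Sep 9, 2009.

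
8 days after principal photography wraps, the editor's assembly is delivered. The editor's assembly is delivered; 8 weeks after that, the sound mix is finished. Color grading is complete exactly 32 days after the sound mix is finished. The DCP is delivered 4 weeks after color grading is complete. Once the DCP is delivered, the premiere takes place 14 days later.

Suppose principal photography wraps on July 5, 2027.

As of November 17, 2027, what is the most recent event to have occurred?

Principal photography wraps: Jul 5, 2027.
The editor's assembly is delivered: Jul 5, 2027 + 8 days = Jul 13, 2027.
The sound mix is finished: Jul 13, 2027 + 8 weeks = Sep 7, 2027.
Color grading is complete: Sep 7, 2027 + 32 days = Oct 9, 2027.
The DCP is delivered: Oct 9, 2027 + 4 weeks = Nov 6, 2027.
The premiere takes place: Nov 6, 2027 + 14 days = Nov 20, 2027.
Nov 17, 2027 falls between when the DCP is delivered (Nov 6, 2027) and when the premiere takes place (Nov 20, 2027).

The DCP is delivered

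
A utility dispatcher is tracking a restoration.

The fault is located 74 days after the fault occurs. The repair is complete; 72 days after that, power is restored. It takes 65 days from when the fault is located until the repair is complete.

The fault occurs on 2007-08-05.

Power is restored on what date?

2008-03-03

The fault occurs: Aug 5, 2007.
The fault is located: Aug 5, 2007 + 74 days = Oct 18, 2007.
The repair is complete: Oct 18, 2007 + 65 days = Dec 22, 2007.
Power is restored: Dec 22, 2007 + 72 days = Mar 3, 2008.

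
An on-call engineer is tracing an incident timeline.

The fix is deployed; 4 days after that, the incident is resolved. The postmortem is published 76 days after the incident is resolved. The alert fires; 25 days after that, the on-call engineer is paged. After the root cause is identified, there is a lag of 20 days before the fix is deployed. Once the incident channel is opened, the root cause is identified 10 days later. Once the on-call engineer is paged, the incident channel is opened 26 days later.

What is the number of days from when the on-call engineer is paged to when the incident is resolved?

Causal path: the on-call engineer is paged → the incident channel is opened → the root cause is identified → the fix is deployed → the incident is resolved.
Total delay along the path: 26 + 10 + 20 + 4 = 60 days.

60 days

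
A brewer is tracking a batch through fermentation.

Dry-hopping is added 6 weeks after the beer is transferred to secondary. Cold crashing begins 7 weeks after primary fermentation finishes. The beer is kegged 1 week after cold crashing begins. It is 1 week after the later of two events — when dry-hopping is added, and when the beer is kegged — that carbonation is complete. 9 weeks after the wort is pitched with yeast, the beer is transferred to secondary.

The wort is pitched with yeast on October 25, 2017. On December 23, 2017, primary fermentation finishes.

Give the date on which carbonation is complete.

February 24, 2018

The wort is pitched with yeast: Oct 25, 2017.
The beer is transferred to secondary: Oct 25, 2017 + 9 weeks = Dec 27, 2017.
Dry-hopping is added: Dec 27, 2017 + 6 weeks = Feb 7, 2018.
Primary fermentation finishes: Dec 23, 2017.
Cold crashing begins: Dec 23, 2017 + 7 weeks = Feb 10, 2018.
The beer is kegged: Feb 10, 2018 + 1 week = Feb 17, 2018.
Both prerequisites met — dry-hopping is added (Feb 7, 2018), the beer is kegged (Feb 17, 2018); the later is Feb 17, 2018.
Carbonation is complete: Feb 17, 2018 + 1 week = Feb 24, 2018.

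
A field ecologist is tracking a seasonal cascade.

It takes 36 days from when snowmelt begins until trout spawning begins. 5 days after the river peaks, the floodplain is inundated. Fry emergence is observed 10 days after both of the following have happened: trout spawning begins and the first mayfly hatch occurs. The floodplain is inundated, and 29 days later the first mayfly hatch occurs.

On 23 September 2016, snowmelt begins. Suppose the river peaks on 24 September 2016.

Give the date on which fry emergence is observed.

8 November 2016

Snowmelt begins: Sep 23, 2016.
Trout spawning begins: Sep 23, 2016 + 36 days = Oct 29, 2016.
The river peaks: Sep 24, 2016.
The floodplain is inundated: Sep 24, 2016 + 5 days = Sep 29, 2016.
The first mayfly hatch occurs: Sep 29, 2016 + 29 days = Oct 28, 2016.
Both prerequisites met — trout spawning begins (Oct 29, 2016), the first mayfly hatch occurs (Oct 28, 2016); the later is Oct 29, 2016.
Fry emergence is observed: Oct 29, 2016 + 10 days = Nov 8, 2016.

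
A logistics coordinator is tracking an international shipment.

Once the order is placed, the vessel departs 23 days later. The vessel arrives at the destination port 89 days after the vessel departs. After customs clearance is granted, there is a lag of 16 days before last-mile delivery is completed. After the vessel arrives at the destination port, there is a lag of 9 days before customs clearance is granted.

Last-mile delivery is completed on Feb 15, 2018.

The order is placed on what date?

Last-mile delivery is completed: Feb 15, 2018.
Customs clearance is granted: Feb 15, 2018 − 16 days = Jan 30, 2018.
The vessel arrives at the destination port: Jan 30, 2018 − 9 days = Jan 21, 2018.
The vessel departs: Jan 21, 2018 − 89 days = Oct 24, 2017.
The order is placed: Oct 24, 2017 − 23 days = Oct 1, 2017.

Oct 1, 2017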